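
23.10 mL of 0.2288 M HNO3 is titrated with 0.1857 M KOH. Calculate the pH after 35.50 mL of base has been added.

n(acid) = 0.2288 x 0.02310 = 0.005285 mol; n(KOH) added = 0.1857 x 0.03550 = 0.006592 mol.
Base is in excess by 0.006592 - 0.005285 = 0.001307 mol in a total volume of 0.05860 L.
[OH^-] = 0.001307/0.05860 = 0.02230 M, so pOH = 1.65 and pH = 14.00 - 1.65 = 12.35.

12.35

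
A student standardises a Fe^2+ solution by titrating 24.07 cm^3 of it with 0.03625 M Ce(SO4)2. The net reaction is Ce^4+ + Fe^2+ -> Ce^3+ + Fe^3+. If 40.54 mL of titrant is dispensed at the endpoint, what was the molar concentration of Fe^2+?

n(Ce(SO4)2) = 0.03625 x 0.04054 = 0.001470 mol.
From the balanced equation, 1 mol Ce(SO4)2 reacts with 1 mol Fe^2+, so n(Fe^2+) = 0.001470 x 1/1 = 0.001470 mol.
[Fe^2+] = 0.001470 / 0.02407 L = 0.0611 M.

0.0611 M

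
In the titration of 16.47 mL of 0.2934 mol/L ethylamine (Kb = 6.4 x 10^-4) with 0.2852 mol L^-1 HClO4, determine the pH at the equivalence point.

5.82

n(C2H5NH2) = 0.2934 x 0.01647 = 0.004832 mol; V(HClO4) at equivalence = 0.004832/0.2852 = 0.01694 L.
At equivalence the base is fully converted to C2H5NH3+; total volume = 0.03341 L, so [C2H5NH3+] = 0.004832/0.03341 = 0.1446 M.
Ka(C2H5NH3+) = Kw/Kb = 1.0e-14 / 6.4 x 10^-4 = 1.56e-11.
[H^+] = sqrt(Ka x [C2H5NH3+]) = sqrt(1.56e-11 x 0.1446) = 1.50e-6 M.
pH = -log(1.50e-6) = 5.82.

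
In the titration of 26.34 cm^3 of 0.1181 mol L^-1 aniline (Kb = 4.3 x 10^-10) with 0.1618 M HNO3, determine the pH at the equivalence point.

2.90

n(C6H5NH2) = 0.1181 x 0.02634 = 0.003111 mol; V(HNO3) at equivalence = 0.003111/0.1618 = 0.01923 L.
At equivalence the base is fully converted to C6H5NH3+; total volume = 0.04557 L, so [C6H5NH3+] = 0.003111/0.04557 = 0.06827 M.
Ka(C6H5NH3+) = Kw/Kb = 1.0e-14 / 4.3 x 10^-10 = 2.33e-5.
[H^+] = sqrt(Ka x [C6H5NH3+]) = sqrt(2.33e-5 x 0.06827) = 0.00126 M.
pH = -log(0.00126) = 2.90.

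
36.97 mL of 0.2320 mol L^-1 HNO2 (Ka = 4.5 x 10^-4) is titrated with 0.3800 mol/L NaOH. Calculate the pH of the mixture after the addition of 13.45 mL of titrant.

Initial n(HNO2) = 0.2320 x 0.03697 = 0.008577 mol.
n(NaOH) added = 0.3800 x 0.01345 = 0.005111 mol, converting that many moles of HNO2 to NO2-.
Remaining n(HNO2) = 0.003466 mol; n(NO2-) = 0.005111 mol.
By Henderson-Hasselbalch, pH = pKa + log([A^-]/[HA]) = 3.35 + log(0.005111/0.003466) = 3.35 + (+0.17) = 3.52.

3.52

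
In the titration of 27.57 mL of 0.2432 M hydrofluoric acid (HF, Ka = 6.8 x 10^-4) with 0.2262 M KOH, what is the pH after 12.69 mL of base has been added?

Initial n(HF) = 0.2432 x 0.02757 = 0.006705 mol.
n(KOH) added = 0.2262 x 0.01269 = 0.002870 mol, converting that many moles of HF to F-.
Remaining n(HF) = 0.003835 mol; n(F-) = 0.002870 mol.
By Henderson-Hasselbalch, pH = pKa + log([A^-]/[HA]) = 3.17 + log(0.002870/0.003835) = 3.17 + (-0.13) = 3.04.

3.04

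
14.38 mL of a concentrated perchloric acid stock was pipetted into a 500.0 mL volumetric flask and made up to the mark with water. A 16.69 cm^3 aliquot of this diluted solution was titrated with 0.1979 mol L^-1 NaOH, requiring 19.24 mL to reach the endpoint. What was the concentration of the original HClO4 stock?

7.93 M

n(NaOH) = 0.1979 x 0.01924 = 0.003808 mol.
n(HClO4) in the aliquot = 0.003808 mol.
[diluted HClO4] = 0.003808 / 0.01669 = 0.2281 M.
Dilution factor = 500.0/14.38 = 34.77, so [stock] = 0.2281 x 34.77 = 7.93 M.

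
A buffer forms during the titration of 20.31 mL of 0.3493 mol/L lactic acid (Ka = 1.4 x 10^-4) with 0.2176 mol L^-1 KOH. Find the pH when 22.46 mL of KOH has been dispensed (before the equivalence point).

4.20

Initial n(HC3H5O3) = 0.3493 x 0.02031 = 0.007094 mol.
n(KOH) added = 0.2176 x 0.02246 = 0.004887 mol, converting that many moles of HC3H5O3 to C3H5O3-.
Remaining n(HC3H5O3) = 0.002207 mol; n(C3H5O3-) = 0.004887 mol.
By Henderson-Hasselbalch, pH = pKa + log([A^-]/[HA]) = 3.85 + log(0.004887/0.002207) = 3.85 + (+0.35) = 4.20.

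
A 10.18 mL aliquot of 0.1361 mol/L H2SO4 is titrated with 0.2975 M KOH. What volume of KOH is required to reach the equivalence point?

9.31 mL

n(H2SO4) = 0.1361 mol/L x 0.01018 L = 0.001385 mol.
The neutralisation is 1 H2SO4 : 2 KOH, so n(KOH) = 0.001385 x 2/1 = 0.002771 mol.
V(KOH) = 0.002771 / 0.2975 = 0.009314 L = 9.31 mL.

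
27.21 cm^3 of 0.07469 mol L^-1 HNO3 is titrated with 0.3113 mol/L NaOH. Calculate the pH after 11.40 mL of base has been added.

12.59

n(acid) = 0.07469 x 0.02721 = 0.002032 mol; n(NaOH) added = 0.3113 x 0.01140 = 0.003549 mol.
Base is in excess by 0.003549 - 0.002032 = 0.001517 mol in a total volume of 0.03861 L.
[OH^-] = 0.001517/0.03861 = 0.03928 M, so pOH = 1.41 and pH = 14.00 - 1.41 = 12.59.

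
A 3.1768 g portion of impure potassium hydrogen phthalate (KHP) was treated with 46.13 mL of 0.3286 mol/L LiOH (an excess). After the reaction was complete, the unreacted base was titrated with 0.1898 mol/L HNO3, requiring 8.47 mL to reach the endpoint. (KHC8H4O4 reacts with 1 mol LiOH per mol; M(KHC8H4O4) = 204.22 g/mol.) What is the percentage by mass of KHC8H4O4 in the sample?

87.1%

Total n(LiOH) added = 0.3286 x 0.04613 = 0.01516 mol.
n(HNO3) used = 0.1898 x 0.008470 = 0.001608 mol, which equals the excess n(LiOH).
So n(LiOH) consumed by the sample = 0.01516 - 0.001608 = 0.01355 mol.
n(KHC8H4O4) = 0.01355 / 1 = 0.01355 mol.
mass KHC8H4O4 = 0.01355 x 204.22 = 2.767 g, so %KHC8H4O4 = 2.767/3.1768 x 100 = 87.1%.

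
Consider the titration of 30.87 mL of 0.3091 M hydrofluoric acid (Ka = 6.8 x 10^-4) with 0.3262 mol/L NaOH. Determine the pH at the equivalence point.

8.18

n(HF) = 0.3091 x 0.03087 = 0.009542 mol; V(NaOH) at equivalence = 0.009542/0.3262 = 0.02925 L.
At equivalence all the acid is converted to F-; total volume = 0.03087 + 0.02925 = 0.06012 L, so [F-] = 0.009542/0.06012 = 0.1587 M.
Kb = Kw/Ka = 1.0e-14 / 6.8 x 10^-4 = 1.47e-11.
[OH^-] = sqrt(Kb x [F-]) = sqrt(1.47e-11 x 0.1587) = 1.53e-6 M.
pOH = 5.82, so pH = 14.00 - 5.82 = 8.18.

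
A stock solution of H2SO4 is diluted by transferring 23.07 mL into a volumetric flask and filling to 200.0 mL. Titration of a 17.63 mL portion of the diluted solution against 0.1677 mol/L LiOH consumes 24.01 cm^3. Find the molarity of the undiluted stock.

0.990 M

n(LiOH) = 0.1677 x 0.02401 = 0.004026 mol.
n(H2SO4) in the aliquot = 0.004026 x 1/2 = 0.002013 mol.
[diluted H2SO4] = 0.002013 / 0.01763 = 0.1142 M.
Dilution factor = 200.0/23.07 = 8.669, so [stock] = 0.1142 x 8.669 = 0.990 M.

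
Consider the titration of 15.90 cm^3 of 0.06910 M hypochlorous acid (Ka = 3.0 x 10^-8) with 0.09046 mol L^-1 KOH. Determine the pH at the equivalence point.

n(HClO) = 0.06910 x 0.01590 = 0.001099 mol; V(KOH) at equivalence = 0.001099/0.09046 = 0.01215 L.
At equivalence all the acid is converted to ClO-; total volume = 0.01590 + 0.01215 = 0.02805 L, so [ClO-] = 0.001099/0.02805 = 0.03918 M.
Kb = Kw/Ka = 1.0e-14 / 3.0 x 10^-8 = 3.33e-7.
[OH^-] = sqrt(Kb x [ClO-]) = sqrt(3.33e-7 x 0.03918) = 0.000114 M.
pOH = 3.94, so pH = 14.00 - 3.94 = 10.06.

10.06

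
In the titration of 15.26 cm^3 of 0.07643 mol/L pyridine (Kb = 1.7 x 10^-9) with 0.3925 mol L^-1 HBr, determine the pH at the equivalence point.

n(C5H5N) = 0.07643 x 0.01526 = 0.001166 mol; V(HBr) at equivalence = 0.001166/0.3925 = 0.002972 L.
At equivalence the base is fully converted to C5H5NH+; total volume = 0.01823 L, so [C5H5NH+] = 0.001166/0.01823 = 0.06397 M.
Ka(C5H5NH+) = Kw/Kb = 1.0e-14 / 1.7 x 10^-9 = 5.88e-6.
[H^+] = sqrt(Ka x [C5H5NH+]) = sqrt(5.88e-6 x 0.06397) = 0.000613 M.
pH = -log(0.000613) = 3.21.

3.21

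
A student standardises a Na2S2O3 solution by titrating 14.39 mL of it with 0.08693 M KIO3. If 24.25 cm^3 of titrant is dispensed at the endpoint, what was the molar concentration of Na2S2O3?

n(KIO3) = 0.08693 x 0.02425 = 0.002108 mol.
From the balanced equation, 1 mol KIO3 reacts with 6 mol Na2S2O3, so n(Na2S2O3) = 0.002108 x 6/1 = 0.01265 mol.
[Na2S2O3] = 0.01265 / 0.01439 L = 0.879 M.

0.879 M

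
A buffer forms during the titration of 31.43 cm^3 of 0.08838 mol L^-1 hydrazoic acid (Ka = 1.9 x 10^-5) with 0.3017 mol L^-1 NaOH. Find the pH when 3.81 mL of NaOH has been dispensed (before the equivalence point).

4.57

Initial n(HN3) = 0.08838 x 0.03143 = 0.002778 mol.
n(NaOH) added = 0.3017 x 0.003810 = 0.001149 mol, converting that many moles of HN3 to N3-.
Remaining n(HN3) = 0.001628 mol; n(N3-) = 0.001149 mol.
By Henderson-Hasselbalch, pH = pKa + log([A^-]/[HA]) = 4.72 + log(0.001149/0.001628) = 4.72 + (-0.15) = 4.57.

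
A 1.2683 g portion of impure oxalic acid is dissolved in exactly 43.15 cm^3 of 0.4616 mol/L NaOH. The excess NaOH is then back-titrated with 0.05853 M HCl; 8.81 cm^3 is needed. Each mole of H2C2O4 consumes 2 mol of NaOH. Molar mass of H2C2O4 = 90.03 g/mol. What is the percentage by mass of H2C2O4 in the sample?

Total n(NaOH) added = 0.4616 x 0.04315 = 0.01992 mol.
n(HCl) used = 0.05853 x 0.008810 = 0.0005156 mol, which equals the excess n(NaOH).
So n(NaOH) consumed by the sample = 0.01992 - 0.0005156 = 0.01940 mol.
n(H2C2O4) = 0.01940 / 2 = 0.009701 mol.
mass H2C2O4 = 0.009701 x 90.03 = 0.8734 g, so %H2C2O4 = 0.8734/1.2683 x 100 = 68.9%.

68.9%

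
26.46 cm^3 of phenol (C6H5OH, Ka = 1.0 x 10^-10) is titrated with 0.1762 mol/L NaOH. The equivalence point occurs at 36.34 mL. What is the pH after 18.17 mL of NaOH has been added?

10.00

18.17 mL is exactly half the equivalence volume (36.34/2), i.e. the half-equivalence point.
There, n(HA) = n(A^-), so pH = pKa = -log(1.0 x 10^-10) = 10.00.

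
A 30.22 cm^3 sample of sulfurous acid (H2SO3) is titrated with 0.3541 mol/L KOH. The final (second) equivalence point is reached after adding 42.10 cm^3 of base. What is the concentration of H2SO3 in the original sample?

n(KOH) = 0.3541 x 0.04210 = 0.01491 mol.
At the final (second) equivalence point, 2 mol OH^- react per mol H2SO3, so n(H2SO3) = 0.01491 / 2 = 0.007454 mol.
[H2SO3] = 0.007454 / 0.03022 L = 0.247 M.

0.247 M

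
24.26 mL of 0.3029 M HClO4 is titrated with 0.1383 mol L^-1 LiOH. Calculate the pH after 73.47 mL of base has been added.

12.46

n(acid) = 0.3029 x 0.02426 = 0.007348 mol; n(LiOH) added = 0.1383 x 0.07347 = 0.01016 mol.
Base is in excess by 0.01016 - 0.007348 = 0.002813 mol in a total volume of 0.09773 L.
[OH^-] = 0.002813/0.09773 = 0.02878 M, so pOH = 1.54 and pH = 14.00 - 1.54 = 12.46.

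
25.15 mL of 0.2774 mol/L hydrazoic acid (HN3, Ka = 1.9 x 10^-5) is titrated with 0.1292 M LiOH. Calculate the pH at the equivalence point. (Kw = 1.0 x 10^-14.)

n(HN3) = 0.2774 x 0.02515 = 0.006977 mol; V(LiOH) at equivalence = 0.006977/0.1292 = 0.05400 L.
At equivalence all the acid is converted to N3-; total volume = 0.02515 + 0.05400 = 0.07915 L, so [N3-] = 0.006977/0.07915 = 0.08815 M.
Kb = Kw/Ka = 1.0e-14 / 1.9 x 10^-5 = 5.26e-10.
[OH^-] = sqrt(Kb x [N3-]) = sqrt(5.26e-10 x 0.08815) = 6.81e-6 M.
pOH = 5.17, so pH = 14.00 - 5.17 = 8.83.

8.83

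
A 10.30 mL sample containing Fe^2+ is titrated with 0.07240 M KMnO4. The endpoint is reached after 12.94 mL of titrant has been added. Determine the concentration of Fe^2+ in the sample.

n(KMnO4) = 0.07240 x 0.01294 = 0.0009369 mol.
From the balanced equation, 1 mol KMnO4 reacts with 5 mol Fe^2+, so n(Fe^2+) = 0.0009369 x 5/1 = 0.004684 mol.
[Fe^2+] = 0.004684 / 0.01030 L = 0.455 M.

0.455 M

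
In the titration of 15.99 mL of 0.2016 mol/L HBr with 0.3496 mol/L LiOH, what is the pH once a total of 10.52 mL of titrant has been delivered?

12.23

n(acid) = 0.2016 x 0.01599 = 0.003224 mol; n(LiOH) added = 0.3496 x 0.01052 = 0.003678 mol.
Base is in excess by 0.003678 - 0.003224 = 0.0004542 mol in a total volume of 0.02651 L.
[OH^-] = 0.0004542/0.02651 = 0.01713 M, so pOH = 1.77 and pH = 14.00 - 1.77 = 12.23.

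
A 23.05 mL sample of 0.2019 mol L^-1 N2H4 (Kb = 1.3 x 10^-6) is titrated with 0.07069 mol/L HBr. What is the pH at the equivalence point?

n(N2H4) = 0.2019 x 0.02305 = 0.004654 mol; V(HBr) at equivalence = 0.004654/0.07069 = 0.06583 L.
At equivalence the base is fully converted to N2H5+; total volume = 0.08888 L, so [N2H5+] = 0.004654/0.08888 = 0.05236 M.
Ka(N2H5+) = Kw/Kb = 1.0e-14 / 1.3 x 10^-6 = 7.69e-9.
[H^+] = sqrt(Ka x [N2H5+]) = sqrt(7.69e-9 x 0.05236) = 2.01e-5 M.
pH = -log(2.01e-5) = 4.70.

4.70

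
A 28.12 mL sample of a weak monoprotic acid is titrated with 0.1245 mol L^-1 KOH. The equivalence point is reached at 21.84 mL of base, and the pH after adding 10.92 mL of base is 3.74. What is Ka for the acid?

1.8 x 10^-4

10.92 mL is half of the equivalence volume, so this is the half-equivalence point where [HA] = [A^-].
At half-equivalence pH = pKa, so pKa = 3.74.
Ka = 10^(-3.74) = 1.8 x 10^-4.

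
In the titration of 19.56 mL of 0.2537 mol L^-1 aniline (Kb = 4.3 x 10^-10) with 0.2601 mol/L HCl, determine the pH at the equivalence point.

2.76

n(C6H5NH2) = 0.2537 x 0.01956 = 0.004962 mol; V(HCl) at equivalence = 0.004962/0.2601 = 0.01908 L.
At equivalence the base is fully converted to C6H5NH3+; total volume = 0.03864 L, so [C6H5NH3+] = 0.004962/0.03864 = 0.1284 M.
Ka(C6H5NH3+) = Kw/Kb = 1.0e-14 / 4.3 x 10^-10 = 2.33e-5.
[H^+] = sqrt(Ka x [C6H5NH3+]) = sqrt(2.33e-5 x 0.1284) = 0.00173 M.
pH = -log(0.00173) = 2.76.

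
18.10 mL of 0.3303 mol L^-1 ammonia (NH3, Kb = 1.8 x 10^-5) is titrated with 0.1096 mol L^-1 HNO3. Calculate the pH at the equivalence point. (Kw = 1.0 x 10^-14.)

n(NH3) = 0.3303 x 0.01810 = 0.005978 mol; V(HNO3) at equivalence = 0.005978/0.1096 = 0.05455 L.
At equivalence the base is fully converted to NH4+; total volume = 0.07265 L, so [NH4+] = 0.005978/0.07265 = 0.08229 M.
Ka(NH4+) = Kw/Kb = 1.0e-14 / 1.8 x 10^-5 = 5.56e-10.
[H^+] = sqrt(Ka x [NH4+]) = sqrt(5.56e-10 x 0.08229) = 6.76e-6 M.
pH = -log(6.76e-6) = 5.17.

5.17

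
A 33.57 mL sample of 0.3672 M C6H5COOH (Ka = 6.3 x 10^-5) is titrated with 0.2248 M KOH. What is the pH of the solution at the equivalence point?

8.67

n(C6H5COOH) = 0.3672 x 0.03357 = 0.01233 mol; V(KOH) at equivalence = 0.01233/0.2248 = 0.05483 L.
At equivalence all the acid is converted to C6H5COO-; total volume = 0.03357 + 0.05483 = 0.08840 L, so [C6H5COO-] = 0.01233/0.08840 = 0.1394 M.
Kb = Kw/Ka = 1.0e-14 / 6.3 x 10^-5 = 1.59e-10.
[OH^-] = sqrt(Kb x [C6H5COO-]) = sqrt(1.59e-10 x 0.1394) = 4.70e-6 M.
pOH = 5.33, so pH = 14.00 - 5.33 = 8.67.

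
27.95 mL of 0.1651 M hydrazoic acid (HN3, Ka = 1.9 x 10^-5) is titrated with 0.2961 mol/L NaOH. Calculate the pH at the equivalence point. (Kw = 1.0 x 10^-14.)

8.87

n(HN3) = 0.1651 x 0.02795 = 0.004615 mol; V(NaOH) at equivalence = 0.004615/0.2961 = 0.01558 L.
At equivalence all the acid is converted to N3-; total volume = 0.02795 + 0.01558 = 0.04353 L, so [N3-] = 0.004615/0.04353 = 0.1060 M.
Kb = Kw/Ka = 1.0e-14 / 1.9 x 10^-5 = 5.26e-10.
[OH^-] = sqrt(Kb x [N3-]) = sqrt(5.26e-10 x 0.1060) = 7.47e-6 M.
pOH = 5.13, so pH = 14.00 - 5.13 = 8.87.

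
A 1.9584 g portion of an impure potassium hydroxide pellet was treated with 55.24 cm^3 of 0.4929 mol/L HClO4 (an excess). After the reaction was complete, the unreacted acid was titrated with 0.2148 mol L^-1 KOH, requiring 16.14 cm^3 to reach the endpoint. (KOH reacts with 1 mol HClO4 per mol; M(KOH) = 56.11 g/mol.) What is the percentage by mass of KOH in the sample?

68.1%

Total n(HClO4) added = 0.4929 x 0.05524 = 0.02723 mol.
n(KOH) used = 0.2148 x 0.01614 = 0.003467 mol, which equals the excess n(HClO4).
So n(HClO4) consumed by the sample = 0.02723 - 0.003467 = 0.02376 mol.
n(KOH) = 0.02376 / 1 = 0.02376 mol.
mass KOH = 0.02376 x 56.11 = 1.333 g, so %KOH = 1.333/1.9584 x 100 = 68.1%.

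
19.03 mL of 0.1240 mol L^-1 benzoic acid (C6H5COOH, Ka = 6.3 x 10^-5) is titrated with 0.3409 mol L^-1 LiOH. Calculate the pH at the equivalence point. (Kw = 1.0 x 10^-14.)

8.58

n(C6H5COOH) = 0.1240 x 0.01903 = 0.002360 mol; V(LiOH) at equivalence = 0.002360/0.3409 = 0.006922 L.
At equivalence all the acid is converted to C6H5COO-; total volume = 0.01903 + 0.006922 = 0.02595 L, so [C6H5COO-] = 0.002360/0.02595 = 0.09093 M.
Kb = Kw/Ka = 1.0e-14 / 6.3 x 10^-5 = 1.59e-10.
[OH^-] = sqrt(Kb x [C6H5COO-]) = sqrt(1.59e-10 x 0.09093) = 3.80e-6 M.
pOH = 5.42, so pH = 14.00 - 5.42 = 8.58.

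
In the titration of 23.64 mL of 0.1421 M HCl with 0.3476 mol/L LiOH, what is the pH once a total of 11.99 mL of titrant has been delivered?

12.36

n(acid) = 0.1421 x 0.02364 = 0.003359 mol; n(LiOH) added = 0.3476 x 0.01199 = 0.004168 mol.
Base is in excess by 0.004168 - 0.003359 = 0.0008085 mol in a total volume of 0.03563 L.
[OH^-] = 0.0008085/0.03563 = 0.02269 M, so pOH = 1.64 and pH = 14.00 - 1.64 = 12.36.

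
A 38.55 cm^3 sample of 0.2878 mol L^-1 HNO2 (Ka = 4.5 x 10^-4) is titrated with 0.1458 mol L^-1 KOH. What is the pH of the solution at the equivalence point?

8.17

n(HNO2) = 0.2878 x 0.03855 = 0.01109 mol; V(KOH) at equivalence = 0.01109/0.1458 = 0.07610 L.
At equivalence all the acid is converted to NO2-; total volume = 0.03855 + 0.07610 = 0.1146 L, so [NO2-] = 0.01109/0.1146 = 0.09677 M.
Kb = Kw/Ka = 1.0e-14 / 4.5 x 10^-4 = 2.22e-11.
[OH^-] = sqrt(Kb x [NO2-]) = sqrt(2.22e-11 x 0.09677) = 1.47e-6 M.
pOH = 5.83, so pH = 14.00 - 5.83 = 8.17.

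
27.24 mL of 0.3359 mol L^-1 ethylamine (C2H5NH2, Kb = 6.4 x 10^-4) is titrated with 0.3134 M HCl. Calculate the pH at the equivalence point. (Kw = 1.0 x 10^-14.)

n(C2H5NH2) = 0.3359 x 0.02724 = 0.009150 mol; V(HCl) at equivalence = 0.009150/0.3134 = 0.02920 L.
At equivalence the base is fully converted to C2H5NH3+; total volume = 0.05644 L, so [C2H5NH3+] = 0.009150/0.05644 = 0.1621 M.
Ka(C2H5NH3+) = Kw/Kb = 1.0e-14 / 6.4 x 10^-4 = 1.56e-11.
[H^+] = sqrt(Ka x [C2H5NH3+]) = sqrt(1.56e-11 x 0.1621) = 1.59e-6 M.
pH = -log(1.59e-6) = 5.80.

5.80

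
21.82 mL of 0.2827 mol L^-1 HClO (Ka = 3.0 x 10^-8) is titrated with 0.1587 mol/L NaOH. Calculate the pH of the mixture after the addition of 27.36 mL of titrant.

7.90

Initial n(HClO) = 0.2827 x 0.02182 = 0.006169 mol.
n(NaOH) added = 0.1587 x 0.02736 = 0.004342 mol, converting that many moles of HClO to ClO-.
Remaining n(HClO) = 0.001826 mol; n(ClO-) = 0.004342 mol.
By Henderson-Hasselbalch, pH = pKa + log([A^-]/[HA]) = 7.52 + log(0.004342/0.001826) = 7.52 + (+0.38) = 7.90.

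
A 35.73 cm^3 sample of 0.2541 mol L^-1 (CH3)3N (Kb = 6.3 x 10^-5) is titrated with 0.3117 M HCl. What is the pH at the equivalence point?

n((CH3)3N) = 0.2541 x 0.03573 = 0.009079 mol; V(HCl) at equivalence = 0.009079/0.3117 = 0.02913 L.
At equivalence the base is fully converted to (CH3)3NH+; total volume = 0.06486 L, so [(CH3)3NH+] = 0.009079/0.06486 = 0.1400 M.
Ka((CH3)3NH+) = Kw/Kb = 1.0e-14 / 6.3 x 10^-5 = 1.59e-10.
[H^+] = sqrt(Ka x [(CH3)3NH+]) = sqrt(1.59e-10 x 0.1400) = 4.71e-6 M.
pH = -log(4.71e-6) = 5.33.

5.33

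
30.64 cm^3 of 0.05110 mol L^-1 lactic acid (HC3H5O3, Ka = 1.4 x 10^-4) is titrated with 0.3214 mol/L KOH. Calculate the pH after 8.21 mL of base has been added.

n(acid) = 0.05110 x 0.03064 = 0.001566 mol; n(KOH) added = 0.3214 x 0.008210 = 0.002639 mol.
Base is in excess by 0.002639 - 0.001566 = 0.001073 mol in a total volume of 0.03885 L.
[OH^-] = 0.001073/0.03885 = 0.02762 M, so pOH = 1.56 and pH = 14.00 - 1.56 = 12.44.

12.44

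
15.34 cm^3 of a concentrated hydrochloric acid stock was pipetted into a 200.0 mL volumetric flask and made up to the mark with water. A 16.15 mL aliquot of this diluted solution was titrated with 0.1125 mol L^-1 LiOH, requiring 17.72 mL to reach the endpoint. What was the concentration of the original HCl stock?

n(LiOH) = 0.1125 x 0.01772 = 0.001993 mol.
n(HCl) in the aliquot = 0.001993 mol.
[diluted HCl] = 0.001993 / 0.01615 = 0.1234 M.
Dilution factor = 200.0/15.34 = 13.04, so [stock] = 0.1234 x 13.04 = 1.61 M.

1.61 M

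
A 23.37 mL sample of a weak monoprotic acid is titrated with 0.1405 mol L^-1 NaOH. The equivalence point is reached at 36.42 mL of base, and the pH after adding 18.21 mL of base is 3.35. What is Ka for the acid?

18.21 mL is half of the equivalence volume, so this is the half-equivalence point where [HA] = [A^-].
At half-equivalence pH = pKa, so pKa = 3.35.
Ka = 10^(-3.35) = 4.5 x 10^-4.

4.5 x 10^-4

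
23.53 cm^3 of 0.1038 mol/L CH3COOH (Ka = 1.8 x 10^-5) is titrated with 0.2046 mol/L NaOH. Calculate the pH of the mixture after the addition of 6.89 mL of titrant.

4.88

Initial n(CH3COOH) = 0.1038 x 0.02353 = 0.002442 mol.
n(NaOH) added = 0.2046 x 0.006890 = 0.001410 mol, converting that many moles of CH3COOH to CH3COO-.
Remaining n(CH3COOH) = 0.001033 mol; n(CH3COO-) = 0.001410 mol.
By Henderson-Hasselbalch, pH = pKa + log([A^-]/[HA]) = 4.74 + log(0.001410/0.001033) = 4.74 + (+0.14) = 4.88.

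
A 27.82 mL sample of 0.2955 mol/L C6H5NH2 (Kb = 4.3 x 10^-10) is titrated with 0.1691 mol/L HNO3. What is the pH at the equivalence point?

2.80

n(C6H5NH2) = 0.2955 x 0.02782 = 0.008221 mol; V(HNO3) at equivalence = 0.008221/0.1691 = 0.04862 L.
At equivalence the base is fully converted to C6H5NH3+; total volume = 0.07644 L, so [C6H5NH3+] = 0.008221/0.07644 = 0.1076 M.
Ka(C6H5NH3+) = Kw/Kb = 1.0e-14 / 4.3 x 10^-10 = 2.33e-5.
[H^+] = sqrt(Ka x [C6H5NH3+]) = sqrt(2.33e-5 x 0.1076) = 0.00158 M.
pH = -log(0.00158) = 2.80.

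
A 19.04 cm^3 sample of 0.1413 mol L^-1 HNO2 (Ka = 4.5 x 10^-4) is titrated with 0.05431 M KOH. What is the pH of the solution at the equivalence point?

n(HNO2) = 0.1413 x 0.01904 = 0.002690 mol; V(KOH) at equivalence = 0.002690/0.05431 = 0.04954 L.
At equivalence all the acid is converted to NO2-; total volume = 0.01904 + 0.04954 = 0.06858 L, so [NO2-] = 0.002690/0.06858 = 0.03923 M.
Kb = Kw/Ka = 1.0e-14 / 4.5 x 10^-4 = 2.22e-11.
[OH^-] = sqrt(Kb x [NO2-]) = sqrt(2.22e-11 x 0.03923) = 9.34e-7 M.
pOH = 6.03, so pH = 14.00 - 6.03 = 7.97.

7.97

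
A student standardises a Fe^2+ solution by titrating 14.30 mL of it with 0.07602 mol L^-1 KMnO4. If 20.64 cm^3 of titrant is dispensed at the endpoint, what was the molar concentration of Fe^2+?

n(KMnO4) = 0.07602 x 0.02064 = 0.001569 mol.
From the balanced equation, 1 mol KMnO4 reacts with 5 mol Fe^2+, so n(Fe^2+) = 0.001569 x 5/1 = 0.007845 mol.
[Fe^2+] = 0.007845 / 0.01430 L = 0.549 M.

0.549 M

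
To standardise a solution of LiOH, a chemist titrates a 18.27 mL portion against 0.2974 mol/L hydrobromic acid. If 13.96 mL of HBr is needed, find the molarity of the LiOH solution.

n(HBr) delivered = 0.2974 x 0.01396 = 0.004152 mol.
For a 1:1 reaction, n(LiOH) = 0.004152 mol.
[LiOH] = 0.004152 mol / 0.01827 L = 0.227 M.

0.227 M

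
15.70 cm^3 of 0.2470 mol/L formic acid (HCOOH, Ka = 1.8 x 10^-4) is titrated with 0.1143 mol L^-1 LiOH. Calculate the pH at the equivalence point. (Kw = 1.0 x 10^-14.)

n(HCOOH) = 0.2470 x 0.01570 = 0.003878 mol; V(LiOH) at equivalence = 0.003878/0.1143 = 0.03393 L.
At equivalence all the acid is converted to HCOO-; total volume = 0.01570 + 0.03393 = 0.04963 L, so [HCOO-] = 0.003878/0.04963 = 0.07814 M.
Kb = Kw/Ka = 1.0e-14 / 1.8 x 10^-4 = 5.56e-11.
[OH^-] = sqrt(Kb x [HCOO-]) = sqrt(5.56e-11 x 0.07814) = 2.08e-6 M.
pOH = 5.68, so pH = 14.00 - 5.68 = 8.32.

8.32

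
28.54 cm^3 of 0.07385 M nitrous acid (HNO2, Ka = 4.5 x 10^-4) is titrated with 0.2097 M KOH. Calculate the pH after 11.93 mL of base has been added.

n(acid) = 0.07385 x 0.02854 = 0.002108 mol; n(KOH) added = 0.2097 x 0.01193 = 0.002502 mol.
Base is in excess by 0.002502 - 0.002108 = 0.0003940 mol in a total volume of 0.04047 L.
[OH^-] = 0.0003940/0.04047 = 0.009737 M, so pOH = 2.01 and pH = 14.00 - 2.01 = 11.99.

11.99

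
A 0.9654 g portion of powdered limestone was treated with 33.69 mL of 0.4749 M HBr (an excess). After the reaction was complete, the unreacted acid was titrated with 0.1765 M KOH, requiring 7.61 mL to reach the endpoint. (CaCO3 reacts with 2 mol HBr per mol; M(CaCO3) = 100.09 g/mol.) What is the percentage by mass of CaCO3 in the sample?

76.0%

Total n(HBr) added = 0.4749 x 0.03369 = 0.01600 mol.
n(KOH) used = 0.1765 x 0.007610 = 0.001343 mol, which equals the excess n(HBr).
So n(HBr) consumed by the sample = 0.01600 - 0.001343 = 0.01466 mol.
n(CaCO3) = 0.01466 / 2 = 0.007328 mol.
mass CaCO3 = 0.007328 x 100.09 = 0.7335 g, so %CaCO3 = 0.7335/0.9654 x 100 = 76.0%.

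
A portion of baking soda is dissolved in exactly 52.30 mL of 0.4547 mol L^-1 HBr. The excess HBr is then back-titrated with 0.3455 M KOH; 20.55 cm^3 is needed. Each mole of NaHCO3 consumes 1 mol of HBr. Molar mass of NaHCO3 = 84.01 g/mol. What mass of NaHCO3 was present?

Total n(HBr) added = 0.4547 x 0.05230 = 0.02378 mol.
n(KOH) used = 0.3455 x 0.02055 = 0.007100 mol, which equals the excess n(HBr).
So n(HBr) consumed by the sample = 0.02378 - 0.007100 = 0.01668 mol.
n(NaHCO3) = 0.01668 / 1 = 0.01668 mol.
mass = 0.01668 mol x 84.01 g/mol = 1.40 g.

1.40 g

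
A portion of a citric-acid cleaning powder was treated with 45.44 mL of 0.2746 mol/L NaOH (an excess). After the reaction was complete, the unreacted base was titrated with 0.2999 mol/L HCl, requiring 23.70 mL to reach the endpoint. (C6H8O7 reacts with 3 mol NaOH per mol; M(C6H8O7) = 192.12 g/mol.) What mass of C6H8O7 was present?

0.344 g

Total n(NaOH) added = 0.2746 x 0.04544 = 0.01248 mol.
n(HCl) used = 0.2999 x 0.02370 = 0.007108 mol, which equals the excess n(NaOH).
So n(NaOH) consumed by the sample = 0.01248 - 0.007108 = 0.005370 mol.
n(C6H8O7) = 0.005370 / 3 = 0.001790 mol.
mass = 0.001790 mol x 192.12 g/mol = 0.344 g.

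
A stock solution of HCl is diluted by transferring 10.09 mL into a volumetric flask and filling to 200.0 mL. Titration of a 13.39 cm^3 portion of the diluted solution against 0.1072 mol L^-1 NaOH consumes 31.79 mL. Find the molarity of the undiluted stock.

5.04 M

n(NaOH) = 0.1072 x 0.03179 = 0.003408 mol.
n(HCl) in the aliquot = 0.003408 mol.
[diluted HCl] = 0.003408 / 0.01339 = 0.2545 M.
Dilution factor = 200.0/10.09 = 19.82, so [stock] = 0.2545 x 19.82 = 5.04 M.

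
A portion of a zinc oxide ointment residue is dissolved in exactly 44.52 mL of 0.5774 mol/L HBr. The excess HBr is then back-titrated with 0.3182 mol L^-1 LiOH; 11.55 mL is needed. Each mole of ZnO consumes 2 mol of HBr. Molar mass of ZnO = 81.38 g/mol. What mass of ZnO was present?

Total n(HBr) added = 0.5774 x 0.04452 = 0.02571 mol.
n(LiOH) used = 0.3182 x 0.01155 = 0.003675 mol, which equals the excess n(HBr).
So n(HBr) consumed by the sample = 0.02571 - 0.003675 = 0.02203 mol.
n(ZnO) = 0.02203 / 2 = 0.01102 mol.
mass = 0.01102 mol x 81.38 g/mol = 0.896 g.

0.896 g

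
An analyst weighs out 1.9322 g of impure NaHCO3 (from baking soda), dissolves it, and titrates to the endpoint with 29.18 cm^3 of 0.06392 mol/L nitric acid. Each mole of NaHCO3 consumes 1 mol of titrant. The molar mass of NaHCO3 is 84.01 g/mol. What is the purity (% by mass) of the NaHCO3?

n(HNO3) = 0.06392 x 0.02918 = 0.001865 mol.
n(NaHCO3) = 0.001865 / 1 = 0.001865 mol.
mass of NaHCO3 = 0.001865 x 84.01 = 0.1567 g.
% purity = 0.1567 / 1.9322 x 100 = 8.11%.

8.11%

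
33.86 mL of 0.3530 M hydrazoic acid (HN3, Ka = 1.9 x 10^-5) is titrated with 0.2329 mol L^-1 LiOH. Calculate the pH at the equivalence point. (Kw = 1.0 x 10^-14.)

n(HN3) = 0.3530 x 0.03386 = 0.01195 mol; V(LiOH) at equivalence = 0.01195/0.2329 = 0.05132 L.
At equivalence all the acid is converted to N3-; total volume = 0.03386 + 0.05132 = 0.08518 L, so [N3-] = 0.01195/0.08518 = 0.1403 M.
Kb = Kw/Ka = 1.0e-14 / 1.9 x 10^-5 = 5.26e-10.
[OH^-] = sqrt(Kb x [N3-]) = sqrt(5.26e-10 x 0.1403) = 8.59e-6 M.
pOH = 5.07, so pH = 14.00 - 5.07 = 8.93.

8.93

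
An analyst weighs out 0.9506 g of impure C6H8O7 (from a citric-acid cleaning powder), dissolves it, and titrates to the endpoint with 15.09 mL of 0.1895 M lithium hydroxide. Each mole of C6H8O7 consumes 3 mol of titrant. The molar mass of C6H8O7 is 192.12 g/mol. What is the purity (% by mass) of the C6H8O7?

19.3%

n(LiOH) = 0.1895 x 0.01509 = 0.002860 mol.
n(C6H8O7) = 0.002860 / 3 = 0.0009532 mol.
mass of C6H8O7 = 0.0009532 x 192.12 = 0.1831 g.
% purity = 0.1831 / 0.9506 x 100 = 19.3%.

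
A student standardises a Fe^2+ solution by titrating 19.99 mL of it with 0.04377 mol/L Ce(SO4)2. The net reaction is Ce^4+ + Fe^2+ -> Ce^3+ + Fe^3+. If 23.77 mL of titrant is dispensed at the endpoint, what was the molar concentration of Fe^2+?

0.0520 M

n(Ce(SO4)2) = 0.04377 x 0.02377 = 0.001040 mol.
From the balanced equation, 1 mol Ce(SO4)2 reacts with 1 mol Fe^2+, so n(Fe^2+) = 0.001040 x 1/1 = 0.001040 mol.
[Fe^2+] = 0.001040 / 0.01999 L = 0.0520 M.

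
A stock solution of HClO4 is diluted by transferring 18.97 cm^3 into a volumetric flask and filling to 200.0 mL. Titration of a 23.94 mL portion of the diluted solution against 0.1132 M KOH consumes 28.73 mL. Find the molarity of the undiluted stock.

1.43 M

n(KOH) = 0.1132 x 0.02873 = 0.003252 mol.
n(HClO4) in the aliquot = 0.003252 mol.
[diluted HClO4] = 0.003252 / 0.02394 = 0.1358 M.
Dilution factor = 200.0/18.97 = 10.54, so [stock] = 0.1358 x 10.54 = 1.43 M.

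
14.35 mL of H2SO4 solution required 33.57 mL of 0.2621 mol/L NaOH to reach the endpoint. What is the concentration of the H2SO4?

n(NaOH) delivered = 0.2621 x 0.03357 = 0.008799 mol.
The reaction is 1 H2SO4 + 2 NaOH, so n(H2SO4) = 0.008799 x 1/2 = 0.004399 mol.
[H2SO4] = 0.004399 mol / 0.01435 L = 0.307 M.

0.307 M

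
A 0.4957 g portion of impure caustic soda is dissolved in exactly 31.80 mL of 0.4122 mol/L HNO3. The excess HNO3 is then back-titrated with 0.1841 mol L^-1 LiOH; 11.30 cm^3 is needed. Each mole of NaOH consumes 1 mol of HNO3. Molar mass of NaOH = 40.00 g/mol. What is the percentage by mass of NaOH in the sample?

89.0%

Total n(HNO3) added = 0.4122 x 0.03180 = 0.01311 mol.
n(LiOH) used = 0.1841 x 0.01130 = 0.002080 mol, which equals the excess n(HNO3).
So n(HNO3) consumed by the sample = 0.01311 - 0.002080 = 0.01103 mol.
n(NaOH) = 0.01103 / 1 = 0.01103 mol.
mass NaOH = 0.01103 x 40.00 = 0.4411 g, so %NaOH = 0.4411/0.4957 x 100 = 89.0%.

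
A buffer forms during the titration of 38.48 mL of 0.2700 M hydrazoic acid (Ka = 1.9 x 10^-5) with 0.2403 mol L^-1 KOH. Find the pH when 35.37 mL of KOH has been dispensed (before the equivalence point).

5.37

Initial n(HN3) = 0.2700 x 0.03848 = 0.01039 mol.
n(KOH) added = 0.2403 x 0.03537 = 0.008499 mol, converting that many moles of HN3 to N3-.
Remaining n(HN3) = 0.001890 mol; n(N3-) = 0.008499 mol.
By Henderson-Hasselbalch, pH = pKa + log([A^-]/[HA]) = 4.72 + log(0.008499/0.001890) = 4.72 + (+0.65) = 5.37.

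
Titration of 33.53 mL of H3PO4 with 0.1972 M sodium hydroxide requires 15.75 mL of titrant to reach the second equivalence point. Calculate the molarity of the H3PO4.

n(NaOH) = 0.1972 x 0.01575 = 0.003106 mol.
At the second equivalence point, 2 mol OH^- react per mol H3PO4, so n(H3PO4) = 0.003106 / 2 = 0.001553 mol.
[H3PO4] = 0.001553 / 0.03353 L = 0.0463 M.

0.0463 M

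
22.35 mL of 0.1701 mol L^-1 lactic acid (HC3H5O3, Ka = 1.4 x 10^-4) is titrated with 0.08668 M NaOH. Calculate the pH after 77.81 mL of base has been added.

n(acid) = 0.1701 x 0.02235 = 0.003802 mol; n(NaOH) added = 0.08668 x 0.07781 = 0.006745 mol.
Base is in excess by 0.006745 - 0.003802 = 0.002943 mol in a total volume of 0.1002 L.
[OH^-] = 0.002943/0.1002 = 0.02938 M, so pOH = 1.53 and pH = 14.00 - 1.53 = 12.47.

12.47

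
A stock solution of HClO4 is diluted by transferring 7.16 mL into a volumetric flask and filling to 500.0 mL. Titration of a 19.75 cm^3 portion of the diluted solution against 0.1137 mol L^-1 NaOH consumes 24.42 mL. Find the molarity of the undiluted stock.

n(NaOH) = 0.1137 x 0.02442 = 0.002777 mol.
n(HClO4) in the aliquot = 0.002777 mol.
[diluted HClO4] = 0.002777 / 0.01975 = 0.1406 M.
Dilution factor = 500.0/7.160 = 69.83, so [stock] = 0.1406 x 69.83 = 9.82 M.

9.82 M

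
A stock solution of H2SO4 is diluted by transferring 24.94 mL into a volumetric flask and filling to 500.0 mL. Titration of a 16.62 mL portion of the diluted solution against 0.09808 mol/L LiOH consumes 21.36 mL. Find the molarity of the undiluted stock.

1.26 M

n(LiOH) = 0.09808 x 0.02136 = 0.002095 mol.
n(H2SO4) in the aliquot = 0.002095 x 1/2 = 0.001047 mol.
[diluted H2SO4] = 0.001047 / 0.01662 = 0.06303 M.
Dilution factor = 500.0/24.94 = 20.05, so [stock] = 0.06303 x 20.05 = 1.26 M.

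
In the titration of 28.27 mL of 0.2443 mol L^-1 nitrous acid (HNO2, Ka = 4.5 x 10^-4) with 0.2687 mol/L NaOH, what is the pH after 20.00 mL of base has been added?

Initial n(HNO2) = 0.2443 x 0.02827 = 0.006906 mol.
n(NaOH) added = 0.2687 x 0.02000 = 0.005374 mol, converting that many moles of HNO2 to NO2-.
Remaining n(HNO2) = 0.001532 mol; n(NO2-) = 0.005374 mol.
By Henderson-Hasselbalch, pH = pKa + log([A^-]/[HA]) = 3.35 + log(0.005374/0.001532) = 3.35 + (+0.54) = 3.89.

3.89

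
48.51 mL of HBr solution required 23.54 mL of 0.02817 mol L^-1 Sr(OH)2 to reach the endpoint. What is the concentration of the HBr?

0.0273 M

n(Sr(OH)2) delivered = 0.02817 x 0.02354 = 0.0006631 mol.
The reaction is 2 HBr + 1 Sr(OH)2, so n(HBr) = 0.0006631 x 2/1 = 0.001326 mol.
[HBr] = 0.001326 mol / 0.04851 L = 0.0273 M.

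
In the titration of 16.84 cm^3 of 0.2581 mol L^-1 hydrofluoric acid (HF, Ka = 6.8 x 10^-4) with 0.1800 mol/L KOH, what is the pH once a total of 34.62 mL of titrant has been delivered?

12.56

n(acid) = 0.2581 x 0.01684 = 0.004346 mol; n(KOH) added = 0.1800 x 0.03462 = 0.006232 mol.
Base is in excess by 0.006232 - 0.004346 = 0.001885 mol in a total volume of 0.05146 L.
[OH^-] = 0.001885/0.05146 = 0.03663 M, so pOH = 1.44 and pH = 14.00 - 1.44 = 12.56.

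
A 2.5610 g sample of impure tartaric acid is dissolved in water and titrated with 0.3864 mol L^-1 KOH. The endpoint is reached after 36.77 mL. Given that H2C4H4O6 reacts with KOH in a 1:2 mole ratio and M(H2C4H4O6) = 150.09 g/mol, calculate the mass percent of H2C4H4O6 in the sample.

41.6%

n(KOH) = 0.3864 x 0.03677 = 0.01421 mol.
n(H2C4H4O6) = 0.01421 / 2 = 0.007104 mol.
mass of H2C4H4O6 = 0.007104 x 150.09 = 1.066 g.
% purity = 1.066 / 2.5610 x 100 = 41.6%.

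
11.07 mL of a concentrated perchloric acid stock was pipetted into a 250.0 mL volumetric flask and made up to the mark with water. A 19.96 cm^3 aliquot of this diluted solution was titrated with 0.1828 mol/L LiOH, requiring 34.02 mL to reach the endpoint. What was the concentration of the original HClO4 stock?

7.04 M

n(LiOH) = 0.1828 x 0.03402 = 0.006219 mol.
n(HClO4) in the aliquot = 0.006219 mol.
[diluted HClO4] = 0.006219 / 0.01996 = 0.3116 M.
Dilution factor = 250.0/11.07 = 22.58, so [stock] = 0.3116 x 22.58 = 7.04 M.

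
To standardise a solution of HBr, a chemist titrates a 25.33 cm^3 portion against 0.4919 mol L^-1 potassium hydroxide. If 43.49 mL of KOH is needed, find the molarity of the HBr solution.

0.845 M

n(KOH) delivered = 0.4919 x 0.04349 = 0.02139 mol.
For a 1:1 reaction, n(HBr) = 0.02139 mol.
[HBr] = 0.02139 mol / 0.02533 L = 0.845 M.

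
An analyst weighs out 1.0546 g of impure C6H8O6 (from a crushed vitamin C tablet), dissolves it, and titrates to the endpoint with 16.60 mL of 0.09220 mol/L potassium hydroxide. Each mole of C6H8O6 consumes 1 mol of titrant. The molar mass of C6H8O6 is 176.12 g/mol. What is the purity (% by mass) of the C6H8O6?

25.6%

n(KOH) = 0.09220 x 0.01660 = 0.001531 mol.
n(C6H8O6) = 0.001531 / 1 = 0.001531 mol.
mass of C6H8O6 = 0.001531 x 176.12 = 0.2696 g.
% purity = 0.2696 / 1.0546 x 100 = 25.6%.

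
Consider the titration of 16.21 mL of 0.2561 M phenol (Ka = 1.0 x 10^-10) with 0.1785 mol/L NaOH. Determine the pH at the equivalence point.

11.51

n(C6H5OH) = 0.2561 x 0.01621 = 0.004151 mol; V(NaOH) at equivalence = 0.004151/0.1785 = 0.02326 L.
At equivalence all the acid is converted to C6H5O-; total volume = 0.01621 + 0.02326 = 0.03947 L, so [C6H5O-] = 0.004151/0.03947 = 0.1052 M.
Kb = Kw/Ka = 1.0e-14 / 1.0 x 10^-10 = 0.000100.
[OH^-] = sqrt(Kb x [C6H5O-]) = sqrt(0.000100 x 0.1052) = 0.00324 M.
pOH = 2.49, so pH = 14.00 - 2.49 = 11.51.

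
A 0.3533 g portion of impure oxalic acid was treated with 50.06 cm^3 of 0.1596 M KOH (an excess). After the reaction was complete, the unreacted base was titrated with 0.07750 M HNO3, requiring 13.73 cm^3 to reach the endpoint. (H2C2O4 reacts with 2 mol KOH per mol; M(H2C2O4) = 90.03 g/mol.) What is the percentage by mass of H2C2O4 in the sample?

88.2%

Total n(KOH) added = 0.1596 x 0.05006 = 0.007990 mol.
n(HNO3) used = 0.07750 x 0.01373 = 0.001064 mol, which equals the excess n(KOH).
So n(KOH) consumed by the sample = 0.007990 - 0.001064 = 0.006926 mol.
n(H2C2O4) = 0.006926 / 2 = 0.003463 mol.
mass H2C2O4 = 0.003463 x 90.03 = 0.3118 g, so %H2C2O4 = 0.3118/0.3533 x 100 = 88.2%.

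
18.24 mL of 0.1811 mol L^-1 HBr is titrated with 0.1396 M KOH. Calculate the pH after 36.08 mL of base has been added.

n(acid) = 0.1811 x 0.01824 = 0.003303 mol; n(KOH) added = 0.1396 x 0.03608 = 0.005037 mol.
Base is in excess by 0.005037 - 0.003303 = 0.001734 mol in a total volume of 0.05432 L.
[OH^-] = 0.001734/0.05432 = 0.03191 M, so pOH = 1.50 and pH = 14.00 - 1.50 = 12.50.

12.50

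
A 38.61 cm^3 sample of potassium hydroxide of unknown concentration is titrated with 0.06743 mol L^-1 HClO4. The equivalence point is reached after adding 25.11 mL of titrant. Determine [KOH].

n(HClO4) delivered = 0.06743 x 0.02511 = 0.001693 mol.
For a 1:1 reaction, n(KOH) = 0.001693 mol.
[KOH] = 0.001693 mol / 0.03861 L = 0.0439 M.

0.0439 M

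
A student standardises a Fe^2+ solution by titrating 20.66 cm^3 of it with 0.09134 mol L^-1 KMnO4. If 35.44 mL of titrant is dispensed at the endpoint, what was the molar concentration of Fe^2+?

0.783 M

n(KMnO4) = 0.09134 x 0.03544 = 0.003237 mol.
From the balanced equation, 1 mol KMnO4 reacts with 5 mol Fe^2+, so n(Fe^2+) = 0.003237 x 5/1 = 0.01619 mol.
[Fe^2+] = 0.01619 / 0.02066 L = 0.783 M.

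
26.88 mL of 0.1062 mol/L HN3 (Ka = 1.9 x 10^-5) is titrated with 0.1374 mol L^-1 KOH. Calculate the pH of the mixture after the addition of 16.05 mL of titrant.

5.25

Initial n(HN3) = 0.1062 x 0.02688 = 0.002855 mol.
n(KOH) added = 0.1374 x 0.01605 = 0.002205 mol, converting that many moles of HN3 to N3-.
Remaining n(HN3) = 0.0006494 mol; n(N3-) = 0.002205 mol.
By Henderson-Hasselbalch, pH = pKa + log([A^-]/[HA]) = 4.72 + log(0.002205/0.0006494) = 4.72 + (+0.53) = 5.25.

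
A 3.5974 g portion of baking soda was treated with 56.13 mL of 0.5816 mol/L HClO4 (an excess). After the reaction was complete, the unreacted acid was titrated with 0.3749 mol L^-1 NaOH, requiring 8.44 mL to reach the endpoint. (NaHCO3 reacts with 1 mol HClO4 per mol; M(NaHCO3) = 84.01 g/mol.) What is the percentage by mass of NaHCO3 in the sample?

68.8%

Total n(HClO4) added = 0.5816 x 0.05613 = 0.03265 mol.
n(NaOH) used = 0.3749 x 0.008440 = 0.003164 mol, which equals the excess n(HClO4).
So n(HClO4) consumed by the sample = 0.03265 - 0.003164 = 0.02948 mol.
n(NaHCO3) = 0.02948 / 1 = 0.02948 mol.
mass NaHCO3 = 0.02948 x 84.01 = 2.477 g, so %NaHCO3 = 2.477/3.5974 x 100 = 68.8%.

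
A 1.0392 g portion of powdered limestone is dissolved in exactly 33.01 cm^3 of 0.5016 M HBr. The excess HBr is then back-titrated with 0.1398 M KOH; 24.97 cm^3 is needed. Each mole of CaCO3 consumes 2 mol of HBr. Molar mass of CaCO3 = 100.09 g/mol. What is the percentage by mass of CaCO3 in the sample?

Total n(HBr) added = 0.5016 x 0.03301 = 0.01656 mol.
n(KOH) used = 0.1398 x 0.02497 = 0.003491 mol, which equals the excess n(HBr).
So n(HBr) consumed by the sample = 0.01656 - 0.003491 = 0.01307 mol.
n(CaCO3) = 0.01307 / 2 = 0.006534 mol.
mass CaCO3 = 0.006534 x 100.09 = 0.6539 g, so %CaCO3 = 0.6539/1.0392 x 100 = 62.9%.

62.9%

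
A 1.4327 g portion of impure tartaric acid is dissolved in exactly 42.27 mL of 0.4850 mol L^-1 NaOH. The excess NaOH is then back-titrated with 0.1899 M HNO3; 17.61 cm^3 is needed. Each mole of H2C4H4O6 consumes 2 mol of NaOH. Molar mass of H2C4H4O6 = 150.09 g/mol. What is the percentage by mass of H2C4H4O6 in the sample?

89.9%

Total n(NaOH) added = 0.4850 x 0.04227 = 0.02050 mol.
n(HNO3) used = 0.1899 x 0.01761 = 0.003344 mol, which equals the excess n(NaOH).
So n(NaOH) consumed by the sample = 0.02050 - 0.003344 = 0.01716 mol.
n(H2C4H4O6) = 0.01716 / 2 = 0.008578 mol.
mass H2C4H4O6 = 0.008578 x 150.09 = 1.288 g, so %H2C4H4O6 = 1.288/1.4327 x 100 = 89.9%.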